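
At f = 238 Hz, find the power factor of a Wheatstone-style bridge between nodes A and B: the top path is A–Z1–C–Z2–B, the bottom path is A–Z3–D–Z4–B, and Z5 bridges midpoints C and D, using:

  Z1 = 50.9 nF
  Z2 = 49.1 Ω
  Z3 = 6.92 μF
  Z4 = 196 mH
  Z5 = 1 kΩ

Step 1 — Angular frequency: ω = 2π·f = 2π·238 = 1495 rad/s.
Step 2 — Component impedances:
  Z1: Z = 1/(jωC) = -j/(ω·C) = 0 - j1.314e+04 Ω
  Z2: Z = R = 49.1 Ω
  Z3: Z = 1/(jωC) = -j/(ω·C) = 0 - j96.64 Ω
  Z4: Z = jωL = j·1495·0.196 = 0 + j293.1 Ω
  Z5: Z = R = 1000 Ω
Step 3 — Bridge requires nodal analysis (the Z5 bridge couples midpoints C and D, so the two paths cannot be reduced to a simple series/parallel combination). Setting node B to ground and injecting 1 A at node A, the 3-node admittance system at A, C, D solves to V_A = Z_AB = 77.78 + j176.9 Ω = 193.2∠66.3° Ω.
Step 4 — Power factor: PF = cos(φ) = Re(Z)/|Z| = 77.78/193.2 = 0.4026.
Step 5 — Type: Im(Z) = 176.9 ⇒ lagging (phase φ = 66.3°).

PF = 0.4026 (lagging, φ = 66.3°)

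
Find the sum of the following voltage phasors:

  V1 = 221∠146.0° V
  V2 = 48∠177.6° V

Step 1 — Convert each phasor to rectangular form:
  V1 = 221·(cos(146.0°) + j·sin(146.0°)) = -183.2 + j123.6 V
  V2 = 48·(cos(177.6°) + j·sin(177.6°)) = -47.96 + j2.01 V
Step 2 — Sum components: V_total = -231.2 + j125.6 V.
Step 3 — Convert to polar: |V_total| = 263.1 V, ∠V_total = 151.5°.

V_total = 263.1∠151.5° V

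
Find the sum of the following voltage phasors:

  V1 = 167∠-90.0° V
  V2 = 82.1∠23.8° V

Step 1 — Convert each phasor to rectangular form:
  V1 = 167·(cos(-90.0°) + j·sin(-90.0°)) = 0 - j167 V
  V2 = 82.1·(cos(23.8°) + j·sin(23.8°)) = 75.12 + j33.13 V
Step 2 — Sum components: V_total = 75.12 - j133.9 V.
Step 3 — Convert to polar: |V_total| = 153.5 V, ∠V_total = -60.7°.

V_total = 153.5∠-60.7° V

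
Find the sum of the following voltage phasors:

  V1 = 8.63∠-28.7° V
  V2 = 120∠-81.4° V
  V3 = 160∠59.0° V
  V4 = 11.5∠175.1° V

Step 1 — Convert each phasor to rectangular form:
  V1 = 8.63·(cos(-28.7°) + j·sin(-28.7°)) = 7.57 - j4.144 V
  V2 = 120·(cos(-81.4°) + j·sin(-81.4°)) = 17.94 - j118.7 V
  V3 = 160·(cos(59.0°) + j·sin(59.0°)) = 82.41 + j137.1 V
  V4 = 11.5·(cos(175.1°) + j·sin(175.1°)) = -11.46 + j0.9823 V
Step 2 — Sum components: V_total = 96.46 + j15.33 V.
Step 3 — Convert to polar: |V_total| = 97.67 V, ∠V_total = 9.0°.

V_total = 97.67∠9.0° V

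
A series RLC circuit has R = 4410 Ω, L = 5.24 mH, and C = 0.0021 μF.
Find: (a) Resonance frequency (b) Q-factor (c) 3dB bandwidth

Step 1 — Resonance: ω₀ = 1/√(LC) = 1/√(0.00524·2.1e-09) = 3.015e+05 rad/s.
Step 2 — f₀ = ω₀/(2π) = 4.798e+04 Hz.
Step 3 — Series Q: Q = ω₀L/R = 3.015e+05·0.00524/4410 = 0.3582.
Step 4 — Bandwidth: Δω = ω₀/Q = 8.416e+05 rad/s; BW = Δω/(2π) = 1.339e+05 Hz.

(a) f₀ = 4.798e+04 Hz  (b) Q = 0.3582  (c) BW = 1.339e+05 Hz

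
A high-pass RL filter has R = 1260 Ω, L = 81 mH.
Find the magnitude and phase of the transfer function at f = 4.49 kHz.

Step 1 — Angular frequency: ω = 2π·4490 = 2.821e+04 rad/s.
Step 2 — Transfer function: H(jω) = jωL/(R + jωL).
Step 3 — Numerator jωL = j·2285; denominator R + jωL = 1260 + j2285.
Step 4 — H = 0.7669 + j0.4228.
Step 5 — Magnitude: |H| = 0.8757 (-1.2 dB); phase: φ = 28.9°.

|H| = 0.8757 (-1.2 dB), φ = 28.9°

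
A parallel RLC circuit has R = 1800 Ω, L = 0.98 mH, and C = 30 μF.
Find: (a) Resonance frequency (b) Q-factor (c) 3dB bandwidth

Step 1 — Resonance: ω₀ = 1/√(LC) = 1/√(0.00098·3e-05) = 5832 rad/s.
Step 2 — f₀ = ω₀/(2π) = 928.2 Hz.
Step 3 — Parallel Q: Q = R/(ω₀L) = 1800/(5832·0.00098) = 314.9.
Step 4 — Bandwidth: Δω = ω₀/Q = 18.52 rad/s; BW = Δω/(2π) = 2.947 Hz.

(a) f₀ = 928.2 Hz  (b) Q = 314.9  (c) BW = 2.947 Hz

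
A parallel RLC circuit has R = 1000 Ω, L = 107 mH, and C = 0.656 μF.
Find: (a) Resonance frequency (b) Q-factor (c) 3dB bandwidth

Step 1 — Resonance: ω₀ = 1/√(LC) = 1/√(0.107·6.56e-07) = 3774 rad/s.
Step 2 — f₀ = ω₀/(2π) = 600.7 Hz.
Step 3 — Parallel Q: Q = R/(ω₀L) = 1000/(3774·0.107) = 2.476.
Step 4 — Bandwidth: Δω = ω₀/Q = 1524 rad/s; BW = Δω/(2π) = 242.6 Hz.

(a) f₀ = 600.7 Hz  (b) Q = 2.476  (c) BW = 242.6 Hz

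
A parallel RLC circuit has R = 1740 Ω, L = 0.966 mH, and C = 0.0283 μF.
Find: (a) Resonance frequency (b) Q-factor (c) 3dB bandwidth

Step 1 — Resonance: ω₀ = 1/√(LC) = 1/√(0.000966·2.83e-08) = 1.913e+05 rad/s.
Step 2 — f₀ = ω₀/(2π) = 3.044e+04 Hz.
Step 3 — Parallel Q: Q = R/(ω₀L) = 1740/(1.913e+05·0.000966) = 9.418.
Step 4 — Bandwidth: Δω = ω₀/Q = 2.031e+04 rad/s; BW = Δω/(2π) = 3232 Hz.

(a) f₀ = 3.044e+04 Hz  (b) Q = 9.418  (c) BW = 3232 Hz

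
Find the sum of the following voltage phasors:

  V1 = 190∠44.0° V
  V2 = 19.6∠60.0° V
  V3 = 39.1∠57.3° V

Step 1 — Convert each phasor to rectangular form:
  V1 = 190·(cos(44.0°) + j·sin(44.0°)) = 136.7 + j132 V
  V2 = 19.6·(cos(60.0°) + j·sin(60.0°)) = 9.8 + j16.97 V
  V3 = 39.1·(cos(57.3°) + j·sin(57.3°)) = 21.12 + j32.9 V
Step 2 — Sum components: V_total = 167.6 + j181.9 V.
Step 3 — Convert to polar: |V_total| = 247.3 V, ∠V_total = 47.3°.

V_total = 247.3∠47.3° V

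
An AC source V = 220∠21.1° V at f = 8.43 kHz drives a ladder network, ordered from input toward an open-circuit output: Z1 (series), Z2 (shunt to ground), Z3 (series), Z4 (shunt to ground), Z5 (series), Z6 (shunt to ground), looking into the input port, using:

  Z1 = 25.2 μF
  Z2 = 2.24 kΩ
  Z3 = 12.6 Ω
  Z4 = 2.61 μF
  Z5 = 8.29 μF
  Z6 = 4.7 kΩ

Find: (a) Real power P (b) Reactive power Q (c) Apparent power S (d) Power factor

Step 1 — Angular frequency: ω = 2π·f = 2π·8430 = 5.297e+04 rad/s.
Step 2 — Component impedances:
  Z1: Z = 1/(jωC) = -j/(ω·C) = 0 - j0.7492 Ω
  Z2: Z = R = 2240 Ω
  Z3: Z = R = 12.6 Ω
  Z4: Z = 1/(jωC) = -j/(ω·C) = 0 - j7.234 Ω
  Z5: Z = 1/(jωC) = -j/(ω·C) = 0 - j2.277 Ω
  Z6: Z = R = 4700 Ω
Step 3 — Ladder network (open output): work backward from the far end, alternating series and parallel combinations. Z_in = 12.56 - j7.902 Ω = 14.84∠-32.2° Ω.
Step 4 — Source phasor: V = 220∠21.1° V = 205.2 + j79.2 V.
Step 5 — Current: I = V / Z = 8.865 + j11.88 A = 14.82∠53.3° A.
Step 6 — Complex power: S = V·I* = 2760 - j1736 VA.
Step 7 — Real power: P = Re(S) = 2760 W.
Step 8 — Reactive power: Q = Im(S) = -1736 VAR.
Step 9 — Apparent power: |S| = 3261 VA.
Step 10 — Power factor: PF = P/|S| = 0.8465 (leading).

(a) P = 2760 W  (b) Q = -1736 VAR  (c) S = 3261 VA  (d) PF = 0.8465 (leading)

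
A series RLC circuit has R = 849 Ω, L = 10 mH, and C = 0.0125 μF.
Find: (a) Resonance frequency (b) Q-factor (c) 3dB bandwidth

Step 1 — Resonance: ω₀ = 1/√(LC) = 1/√(0.01·1.25e-08) = 8.944e+04 rad/s.
Step 2 — f₀ = ω₀/(2π) = 1.424e+04 Hz.
Step 3 — Series Q: Q = ω₀L/R = 8.944e+04·0.01/849 = 1.054.
Step 4 — Bandwidth: Δω = ω₀/Q = 8.49e+04 rad/s; BW = Δω/(2π) = 1.351e+04 Hz.

(a) f₀ = 1.424e+04 Hz  (b) Q = 1.054  (c) BW = 1.351e+04 Hz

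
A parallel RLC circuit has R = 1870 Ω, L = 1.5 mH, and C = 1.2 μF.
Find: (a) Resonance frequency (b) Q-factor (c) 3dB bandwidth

Step 1 — Resonance: ω₀ = 1/√(LC) = 1/√(0.0015·1.2e-06) = 2.357e+04 rad/s.
Step 2 — f₀ = ω₀/(2π) = 3751 Hz.
Step 3 — Parallel Q: Q = R/(ω₀L) = 1870/(2.357e+04·0.0015) = 52.89.
Step 4 — Bandwidth: Δω = ω₀/Q = 445.6 rad/s; BW = Δω/(2π) = 70.92 Hz.

(a) f₀ = 3751 Hz  (b) Q = 52.89  (c) BW = 70.92 Hz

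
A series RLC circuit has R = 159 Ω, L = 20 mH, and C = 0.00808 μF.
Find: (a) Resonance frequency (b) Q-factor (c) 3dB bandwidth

Step 1 — Resonance condition Im(Z)=0 gives ω₀ = 1/√(LC).
Step 2 — ω₀ = 1/√(0.02·8.08e-09) = 7.866e+04 rad/s.
Step 3 — f₀ = ω₀/(2π) = 1.252e+04 Hz.
Step 4 — Series Q: Q = ω₀L/R = 7.866e+04·0.02/159 = 9.895.
Step 5 — 3dB bandwidth: Δω = ω₀/Q = 7950 rad/s; BW = Δω/(2π) = 1265 Hz.

(a) f₀ = 1.252e+04 Hz  (b) Q = 9.895  (c) BW = 1265 Hz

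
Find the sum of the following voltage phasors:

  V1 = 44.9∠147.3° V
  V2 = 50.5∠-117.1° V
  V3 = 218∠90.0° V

Step 1 — Convert each phasor to rectangular form:
  V1 = 44.9·(cos(147.3°) + j·sin(147.3°)) = -37.78 + j24.26 V
  V2 = 50.5·(cos(-117.1°) + j·sin(-117.1°)) = -23.01 - j44.96 V
  V3 = 218·(cos(90.0°) + j·sin(90.0°)) = 0 + j218 V
Step 2 — Sum components: V_total = -60.79 + j197.3 V.
Step 3 — Convert to polar: |V_total| = 206.5 V, ∠V_total = 107.1°.

V_total = 206.5∠107.1° V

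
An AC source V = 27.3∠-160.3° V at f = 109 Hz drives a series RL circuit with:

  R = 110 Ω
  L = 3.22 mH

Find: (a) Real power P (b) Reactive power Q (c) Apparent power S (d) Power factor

Step 1 — Angular frequency: ω = 2π·f = 2π·109 = 684.9 rad/s.
Step 2 — Component impedances:
  R: Z = R = 110 Ω
  L: Z = jωL = j·684.9·0.00322 = 0 + j2.205 Ω
Step 3 — Series combination: Z_total = R + L = 110 + j2.205 Ω = 110∠1.1° Ω.
Step 4 — Source phasor: V = 27.3∠-160.3° V = -25.7 - j9.203 V.
Step 5 — Current: I = V / Z = -0.2352 - j0.07894 A = 0.2481∠-161.4° A.
Step 6 — Complex power: S = V·I* = 6.773 + j0.1358 VA.
Step 7 — Real power: P = Re(S) = 6.773 W.
Step 8 — Reactive power: Q = Im(S) = 0.1358 VAR.
Step 9 — Apparent power: |S| = 6.774 VA.
Step 10 — Power factor: PF = P/|S| = 0.9998 (lagging).

(a) P = 6.773 W  (b) Q = 0.1358 VAR  (c) S = 6.774 VA  (d) PF = 0.9998 (lagging)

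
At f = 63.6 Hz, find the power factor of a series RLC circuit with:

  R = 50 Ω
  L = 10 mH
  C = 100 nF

Step 1 — Angular frequency: ω = 2π·f = 2π·63.6 = 399.6 rad/s.
Step 2 — Component impedances:
  R: Z = R = 50 Ω
  L: Z = jωL = j·399.6·0.01 = 0 + j3.996 Ω
  C: Z = 1/(jωC) = -j/(ω·C) = 0 - j2.502e+04 Ω
Step 3 — Series combination: Z_total = R + L + C = 50 - j2.502e+04 Ω = 2.502e+04∠-89.9° Ω.
Step 4 — Power factor: PF = cos(φ) = Re(Z)/|Z| = 50/2.502e+04 = 0.001998.
Step 5 — Type: Im(Z) = -2.502e+04 ⇒ leading (phase φ = -89.9°).

PF = 0.001998 (leading, φ = -89.9°)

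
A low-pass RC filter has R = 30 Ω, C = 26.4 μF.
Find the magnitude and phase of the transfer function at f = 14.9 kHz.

Step 1 — Angular frequency: ω = 2π·1.49e+04 = 9.362e+04 rad/s.
Step 2 — Transfer function: H(jω) = 1/(1 + jωRC).
Step 3 — Denominator: 1 + jωRC = 1 + j·9.362e+04·30·2.64e-05 = 1 + j74.15.
Step 4 — H = 0.0001819 - j0.01348.
Step 5 — Magnitude: |H| = 0.01349 (-37.4 dB); phase: φ = -89.2°.

|H| = 0.01349 (-37.4 dB), φ = -89.2°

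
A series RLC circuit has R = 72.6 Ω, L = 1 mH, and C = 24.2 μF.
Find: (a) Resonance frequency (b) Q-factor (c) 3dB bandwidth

Step 1 — Resonance: ω₀ = 1/√(LC) = 1/√(0.001·2.42e-05) = 6428 rad/s.
Step 2 — f₀ = ω₀/(2π) = 1023 Hz.
Step 3 — Series Q: Q = ω₀L/R = 6428·0.001/72.6 = 0.08854.
Step 4 — Bandwidth: Δω = ω₀/Q = 7.26e+04 rad/s; BW = Δω/(2π) = 1.155e+04 Hz.

(a) f₀ = 1023 Hz  (b) Q = 0.08854  (c) BW = 1.155e+04 Hz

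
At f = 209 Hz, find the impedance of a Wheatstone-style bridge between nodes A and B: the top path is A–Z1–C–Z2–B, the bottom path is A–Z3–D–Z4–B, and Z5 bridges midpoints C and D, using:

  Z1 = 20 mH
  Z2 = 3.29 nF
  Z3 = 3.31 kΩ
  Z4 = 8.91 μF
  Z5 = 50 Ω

Step 1 — Angular frequency: ω = 2π·f = 2π·209 = 1313 rad/s.
Step 2 — Component impedances:
  Z1: Z = jωL = j·1313·0.02 = 0 + j26.26 Ω
  Z2: Z = 1/(jωC) = -j/(ω·C) = 0 - j2.315e+05 Ω
  Z3: Z = R = 3310 Ω
  Z4: Z = 1/(jωC) = -j/(ω·C) = 0 - j85.47 Ω
  Z5: Z = R = 50 Ω
Step 3 — Bridge requires nodal analysis (the Z5 bridge couples midpoints C and D, so the two paths cannot be reduced to a simple series/parallel combination). Setting node B to ground and injecting 1 A at node A, the 3-node admittance system at A, C, D solves to V_A = Z_AB = 49.42 - j59.96 Ω = 77.7∠-50.5° Ω.

Z = 49.42 - j59.96 Ω = 77.7∠-50.5° Ω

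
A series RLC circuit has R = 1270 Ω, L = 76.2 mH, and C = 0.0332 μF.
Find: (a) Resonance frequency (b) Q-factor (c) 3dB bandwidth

Step 1 — Resonance condition Im(Z)=0 gives ω₀ = 1/√(LC).
Step 2 — ω₀ = 1/√(0.0762·3.32e-08) = 1.988e+04 rad/s.
Step 3 — f₀ = ω₀/(2π) = 3164 Hz.
Step 4 — Series Q: Q = ω₀L/R = 1.988e+04·0.0762/1270 = 1.193.
Step 5 — 3dB bandwidth: Δω = ω₀/Q = 1.667e+04 rad/s; BW = Δω/(2π) = 2653 Hz.

(a) f₀ = 3164 Hz  (b) Q = 1.193  (c) BW = 2653 Hz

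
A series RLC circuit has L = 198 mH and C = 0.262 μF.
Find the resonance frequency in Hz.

Step 1 — Resonance condition Im(Z)=0 gives ω₀ = 1/√(LC).
Step 2 — ω₀ = 1/√(0.198·2.62e-07) = 4391 rad/s.
Step 3 — f₀ = ω₀/(2π) = 698.8 Hz.

f₀ = 698.8 Hz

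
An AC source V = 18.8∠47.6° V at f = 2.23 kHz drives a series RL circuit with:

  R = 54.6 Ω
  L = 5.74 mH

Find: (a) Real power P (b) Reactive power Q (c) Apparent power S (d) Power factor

Step 1 — Angular frequency: ω = 2π·f = 2π·2230 = 1.401e+04 rad/s.
Step 2 — Component impedances:
  R: Z = R = 54.6 Ω
  L: Z = jωL = j·1.401e+04·0.00574 = 0 + j80.43 Ω
Step 3 — Series combination: Z_total = R + L = 54.6 + j80.43 Ω = 97.21∠55.8° Ω.
Step 4 — Source phasor: V = 18.8∠47.6° V = 12.68 + j13.88 V.
Step 5 — Current: I = V / Z = 0.1914 - j0.02768 A = 0.1934∠-8.2° A.
Step 6 — Complex power: S = V·I* = 2.042 + j3.008 VA.
Step 7 — Real power: P = Re(S) = 2.042 W.
Step 8 — Reactive power: Q = Im(S) = 3.008 VAR.
Step 9 — Apparent power: |S| = 3.636 VA.
Step 10 — Power factor: PF = P/|S| = 0.5617 (lagging).

(a) P = 2.042 W  (b) Q = 3.008 VAR  (c) S = 3.636 VA  (d) PF = 0.5617 (lagging)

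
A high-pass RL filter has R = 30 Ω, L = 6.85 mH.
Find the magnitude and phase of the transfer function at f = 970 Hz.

Step 1 — Angular frequency: ω = 2π·970 = 6095 rad/s.
Step 2 — Transfer function: H(jω) = jωL/(R + jωL).
Step 3 — Numerator jωL = j·41.75; denominator R + jωL = 30 + j41.75.
Step 4 — H = 0.6595 + j0.4739.
Step 5 — Magnitude: |H| = 0.8121 (-1.8 dB); phase: φ = 35.7°.

|H| = 0.8121 (-1.8 dB), φ = 35.7°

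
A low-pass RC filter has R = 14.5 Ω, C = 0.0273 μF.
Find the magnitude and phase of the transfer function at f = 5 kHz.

Step 1 — Angular frequency: ω = 2π·5000 = 3.142e+04 rad/s.
Step 2 — Transfer function: H(jω) = 1/(1 + jωRC).
Step 3 — Denominator: 1 + jωRC = 1 + j·3.142e+04·14.5·2.73e-08 = 1 + j0.01244.
Step 4 — H = 0.9998 - j0.01243.
Step 5 — Magnitude: |H| = 0.9999 (-0.0 dB); phase: φ = -0.7°.

|H| = 0.9999 (-0.0 dB), φ = -0.7°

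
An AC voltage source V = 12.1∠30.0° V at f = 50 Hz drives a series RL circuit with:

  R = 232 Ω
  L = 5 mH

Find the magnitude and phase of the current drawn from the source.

Step 1 — Angular frequency: ω = 2π·f = 2π·50 = 314.2 rad/s.
Step 2 — Component impedances:
  R: Z = R = 232 Ω
  L: Z = jωL = j·314.2·0.005 = 0 + j1.571 Ω
Step 3 — Series combination: Z_total = R + L = 232 + j1.571 Ω = 232∠0.4° Ω.
Step 4 — Source phasor: V = 12.1∠30.0° V = 10.48 + j6.05 V.
Step 5 — Ohm's law: I = V / Z_total = (10.48 + j6.05) / (232 + j1.571) = 0.04534 + j0.02577 A.
Step 6 — Convert to polar: |I| = 0.05215 A, ∠I = 29.6°.

I = 0.05215∠29.6° A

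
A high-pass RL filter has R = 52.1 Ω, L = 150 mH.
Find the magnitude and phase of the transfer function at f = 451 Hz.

Step 1 — Angular frequency: ω = 2π·451 = 2834 rad/s.
Step 2 — Transfer function: H(jω) = jωL/(R + jωL).
Step 3 — Numerator jωL = j·425.1; denominator R + jωL = 52.1 + j425.1.
Step 4 — H = 0.9852 + j0.1208.
Step 5 — Magnitude: |H| = 0.9926 (-0.1 dB); phase: φ = 7.0°.

|H| = 0.9926 (-0.1 dB), φ = 7.0°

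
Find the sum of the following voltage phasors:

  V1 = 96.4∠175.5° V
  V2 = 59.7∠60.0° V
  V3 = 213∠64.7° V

Step 1 — Convert each phasor to rectangular form:
  V1 = 96.4·(cos(175.5°) + j·sin(175.5°)) = -96.1 + j7.563 V
  V2 = 59.7·(cos(60.0°) + j·sin(60.0°)) = 29.85 + j51.7 V
  V3 = 213·(cos(64.7°) + j·sin(64.7°)) = 91.03 + j192.6 V
Step 2 — Sum components: V_total = 24.77 + j251.8 V.
Step 3 — Convert to polar: |V_total| = 253.1 V, ∠V_total = 84.4°.

V_total = 253.1∠84.4° V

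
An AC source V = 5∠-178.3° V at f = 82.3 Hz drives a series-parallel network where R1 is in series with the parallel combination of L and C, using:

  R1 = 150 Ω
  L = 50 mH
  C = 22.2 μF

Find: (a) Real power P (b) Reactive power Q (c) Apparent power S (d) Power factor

Step 1 — Angular frequency: ω = 2π·f = 2π·82.3 = 517.1 rad/s.
Step 2 — Component impedances:
  R1: Z = R = 150 Ω
  L: Z = jωL = j·517.1·0.05 = 0 + j25.86 Ω
  C: Z = 1/(jωC) = -j/(ω·C) = 0 - j87.11 Ω
Step 3 — Parallel branch: L || C = 1/(1/L + 1/C) = 0 + j36.77 Ω.
Step 4 — Series with R1: Z_total = R1 + (L || C) = 150 + j36.77 Ω = 154.4∠13.8° Ω.
Step 5 — Source phasor: V = 5∠-178.3° V = -4.998 - j0.1483 V.
Step 6 — Current: I = V / Z = -0.03166 + j0.006771 A = 0.03237∠167.9° A.
Step 7 — Complex power: S = V·I* = 0.1572 + j0.03854 VA.
Step 8 — Real power: P = Re(S) = 0.1572 W.
Step 9 — Reactive power: Q = Im(S) = 0.03854 VAR.
Step 10 — Apparent power: |S| = 0.1619 VA.
Step 11 — Power factor: PF = P/|S| = 0.9712 (lagging).

(a) P = 0.1572 W  (b) Q = 0.03854 VAR  (c) S = 0.1619 VA  (d) PF = 0.9712 (lagging)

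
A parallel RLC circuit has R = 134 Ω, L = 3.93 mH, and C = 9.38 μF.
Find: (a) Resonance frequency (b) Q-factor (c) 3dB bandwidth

Step 1 — Resonance: ω₀ = 1/√(LC) = 1/√(0.00393·9.38e-06) = 5208 rad/s.
Step 2 — f₀ = ω₀/(2π) = 828.9 Hz.
Step 3 — Parallel Q: Q = R/(ω₀L) = 134/(5208·0.00393) = 6.547.
Step 4 — Bandwidth: Δω = ω₀/Q = 795.6 rad/s; BW = Δω/(2π) = 126.6 Hz.

(a) f₀ = 828.9 Hz  (b) Q = 6.547  (c) BW = 126.6 Hz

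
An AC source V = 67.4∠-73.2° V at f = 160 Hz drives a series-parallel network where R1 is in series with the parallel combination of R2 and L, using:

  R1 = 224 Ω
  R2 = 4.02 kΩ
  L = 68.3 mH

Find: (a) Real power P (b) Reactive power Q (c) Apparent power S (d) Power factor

Step 1 — Angular frequency: ω = 2π·f = 2π·160 = 1005 rad/s.
Step 2 — Component impedances:
  R1: Z = R = 224 Ω
  R2: Z = R = 4020 Ω
  L: Z = jωL = j·1005·0.0683 = 0 + j68.66 Ω
Step 3 — Parallel branch: R2 || L = 1/(1/R2 + 1/L) = 1.172 + j68.64 Ω.
Step 4 — Series with R1: Z_total = R1 + (R2 || L) = 225.2 + j68.64 Ω = 235.4∠17.0° Ω.
Step 5 — Source phasor: V = 67.4∠-73.2° V = 19.48 - j64.52 V.
Step 6 — Current: I = V / Z = -0.0007674 - j0.2863 A = 0.2863∠-90.2° A.
Step 7 — Complex power: S = V·I* = 18.46 + j5.627 VA.
Step 8 — Real power: P = Re(S) = 18.46 W.
Step 9 — Reactive power: Q = Im(S) = 5.627 VAR.
Step 10 — Apparent power: |S| = 19.3 VA.
Step 11 — Power factor: PF = P/|S| = 0.9565 (lagging).

(a) P = 18.46 W  (b) Q = 5.627 VAR  (c) S = 19.3 VA  (d) PF = 0.9565 (lagging)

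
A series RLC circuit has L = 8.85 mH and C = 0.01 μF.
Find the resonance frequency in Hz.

Step 1 — Resonance condition Im(Z)=0 gives ω₀ = 1/√(LC).
Step 2 — ω₀ = 1/√(0.00885·1e-08) = 1.063e+05 rad/s.
Step 3 — f₀ = ω₀/(2π) = 1.692e+04 Hz.

f₀ = 1.692e+04 Hz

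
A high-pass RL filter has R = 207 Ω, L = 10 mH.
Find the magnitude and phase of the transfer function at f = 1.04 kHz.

Step 1 — Angular frequency: ω = 2π·1040 = 6535 rad/s.
Step 2 — Transfer function: H(jω) = jωL/(R + jωL).
Step 3 — Numerator jωL = j·65.35; denominator R + jωL = 207 + j65.35.
Step 4 — H = 0.09062 + j0.2871.
Step 5 — Magnitude: |H| = 0.301 (-10.4 dB); phase: φ = 72.5°.

|H| = 0.301 (-10.4 dB), φ = 72.5°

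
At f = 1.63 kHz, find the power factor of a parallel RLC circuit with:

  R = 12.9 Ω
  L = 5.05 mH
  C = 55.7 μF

Step 1 — Angular frequency: ω = 2π·f = 2π·1630 = 1.024e+04 rad/s.
Step 2 — Component impedances:
  R: Z = R = 12.9 Ω
  L: Z = jωL = j·1.024e+04·0.00505 = 0 + j51.72 Ω
  C: Z = 1/(jωC) = -j/(ω·C) = 0 - j1.753 Ω
Step 3 — Parallel combination: 1/Z_total = 1/R + 1/L + 1/C; Z_total = 0.2503 - j1.779 Ω = 1.797∠-82.0° Ω.
Step 4 — Power factor: PF = cos(φ) = Re(Z)/|Z| = 0.2503/1.797 = 0.1393.
Step 5 — Type: Im(Z) = -1.779 ⇒ leading (phase φ = -82.0°).

PF = 0.1393 (leading, φ = -82.0°)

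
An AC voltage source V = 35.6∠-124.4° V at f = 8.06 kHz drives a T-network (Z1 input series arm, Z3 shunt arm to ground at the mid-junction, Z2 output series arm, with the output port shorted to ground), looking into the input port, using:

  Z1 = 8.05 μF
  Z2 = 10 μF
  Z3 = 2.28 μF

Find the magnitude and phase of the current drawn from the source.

Step 1 — Angular frequency: ω = 2π·f = 2π·8060 = 5.064e+04 rad/s.
Step 2 — Component impedances:
  Z1: Z = 1/(jωC) = -j/(ω·C) = 0 - j2.453 Ω
  Z2: Z = 1/(jωC) = -j/(ω·C) = 0 - j1.975 Ω
  Z3: Z = 1/(jωC) = -j/(ω·C) = 0 - j8.661 Ω
Step 3 — With the output port shorted to ground, the output series arm Z2 runs from the junction to ground; the shunt arm Z3 also runs from the junction to ground. They appear in parallel: Z3 || Z2 = 0 - j1.608 Ω.
Step 4 — Series with input arm Z1: Z_in = Z1 + (Z3 || Z2) = 0 - j4.061 Ω = 4.061∠-90.0° Ω.
Step 5 — Source phasor: V = 35.6∠-124.4° V = -20.11 - j29.37 V.
Step 6 — Ohm's law: I = V / Z_total = (-20.11 - j29.37) / (0 - j4.061) = 7.233 - j4.953 A.
Step 7 — Convert to polar: |I| = 8.766 A, ∠I = -34.4°.

I = 8.766∠-34.4° A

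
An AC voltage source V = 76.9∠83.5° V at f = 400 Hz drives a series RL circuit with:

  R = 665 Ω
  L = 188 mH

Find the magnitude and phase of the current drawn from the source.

Step 1 — Angular frequency: ω = 2π·f = 2π·400 = 2513 rad/s.
Step 2 — Component impedances:
  R: Z = R = 665 Ω
  L: Z = jωL = j·2513·0.188 = 0 + j472.5 Ω
Step 3 — Series combination: Z_total = R + L = 665 + j472.5 Ω = 815.8∠35.4° Ω.
Step 4 — Source phasor: V = 76.9∠83.5° V = 8.705 + j76.41 V.
Step 5 — Ohm's law: I = V / Z_total = (8.705 + j76.41) / (665 + j472.5) = 0.06295 + j0.07017 A.
Step 6 — Convert to polar: |I| = 0.09427 A, ∠I = 48.1°.

I = 0.09427∠48.1° A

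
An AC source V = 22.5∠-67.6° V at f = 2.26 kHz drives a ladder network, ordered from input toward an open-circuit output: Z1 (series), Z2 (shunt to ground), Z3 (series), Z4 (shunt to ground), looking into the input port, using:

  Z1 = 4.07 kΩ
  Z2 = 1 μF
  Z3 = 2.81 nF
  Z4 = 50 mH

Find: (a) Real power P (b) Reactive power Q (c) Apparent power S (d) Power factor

Step 1 — Angular frequency: ω = 2π·f = 2π·2260 = 1.42e+04 rad/s.
Step 2 — Component impedances:
  Z1: Z = R = 4070 Ω
  Z2: Z = 1/(jωC) = -j/(ω·C) = 0 - j70.42 Ω
  Z3: Z = 1/(jωC) = -j/(ω·C) = 0 - j2.506e+04 Ω
  Z4: Z = jωL = j·1.42e+04·0.05 = 0 + j710 Ω
Step 3 — Ladder network (open output): work backward from the far end, alternating series and parallel combinations. Z_in = 4070 - j70.22 Ω = 4071∠-1.0° Ω.
Step 4 — Source phasor: V = 22.5∠-67.6° V = 8.574 - j20.8 V.
Step 5 — Current: I = V / Z = 0.002194 - j0.005073 A = 0.005527∠-66.6° A.
Step 6 — Complex power: S = V·I* = 0.1243 - j0.002145 VA.
Step 7 — Real power: P = Re(S) = 0.1243 W.
Step 8 — Reactive power: Q = Im(S) = -0.002145 VAR.
Step 9 — Apparent power: |S| = 0.1244 VA.
Step 10 — Power factor: PF = P/|S| = 0.9999 (leading).

(a) P = 0.1243 W  (b) Q = -0.002145 VAR  (c) S = 0.1244 VA  (d) PF = 0.9999 (leading)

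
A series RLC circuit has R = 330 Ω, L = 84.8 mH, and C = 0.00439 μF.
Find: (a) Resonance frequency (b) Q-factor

Step 1 — Resonance condition Im(Z)=0 gives ω₀ = 1/√(LC).
Step 2 — ω₀ = 1/√(0.0848·4.39e-09) = 5.183e+04 rad/s.
Step 3 — f₀ = ω₀/(2π) = 8249 Hz.
Step 4 — Series Q: Q = ω₀L/R = 5.183e+04·0.0848/330 = 13.32.

(a) f₀ = 8249 Hz  (b) Q = 13.32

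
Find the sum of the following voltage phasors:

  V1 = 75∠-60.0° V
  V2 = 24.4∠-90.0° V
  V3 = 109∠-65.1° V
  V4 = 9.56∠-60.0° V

Step 1 — Convert each phasor to rectangular form:
  V1 = 75·(cos(-60.0°) + j·sin(-60.0°)) = 37.5 - j64.95 V
  V2 = 24.4·(cos(-90.0°) + j·sin(-90.0°)) = 0 - j24.4 V
  V3 = 109·(cos(-65.1°) + j·sin(-65.1°)) = 45.89 - j98.87 V
  V4 = 9.56·(cos(-60.0°) + j·sin(-60.0°)) = 4.78 - j8.279 V
Step 2 — Sum components: V_total = 88.17 - j196.5 V.
Step 3 — Convert to polar: |V_total| = 215.4 V, ∠V_total = -65.8°.

V_total = 215.4∠-65.8° V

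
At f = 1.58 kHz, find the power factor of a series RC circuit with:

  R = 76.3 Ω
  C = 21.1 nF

Step 1 — Angular frequency: ω = 2π·f = 2π·1580 = 9927 rad/s.
Step 2 — Component impedances:
  R: Z = R = 76.3 Ω
  C: Z = 1/(jωC) = -j/(ω·C) = 0 - j4774 Ω
Step 3 — Series combination: Z_total = R + C = 76.3 - j4774 Ω = 4775∠-89.1° Ω.
Step 4 — Power factor: PF = cos(φ) = Re(Z)/|Z| = 76.3/4775 = 0.01598.
Step 5 — Type: Im(Z) = -4774 ⇒ leading (phase φ = -89.1°).

PF = 0.01598 (leading, φ = -89.1°)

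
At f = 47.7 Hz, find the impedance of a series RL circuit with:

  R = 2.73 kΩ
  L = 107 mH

Step 1 — Angular frequency: ω = 2π·f = 2π·47.7 = 299.7 rad/s.
Step 2 — Component impedances:
  R: Z = R = 2730 Ω
  L: Z = jωL = j·299.7·0.107 = 0 + j32.07 Ω
Step 3 — Series combination: Z_total = R + L = 2730 + j32.07 Ω = 2730∠0.7° Ω.

Z = 2730 + j32.07 Ω = 2730∠0.7° Ω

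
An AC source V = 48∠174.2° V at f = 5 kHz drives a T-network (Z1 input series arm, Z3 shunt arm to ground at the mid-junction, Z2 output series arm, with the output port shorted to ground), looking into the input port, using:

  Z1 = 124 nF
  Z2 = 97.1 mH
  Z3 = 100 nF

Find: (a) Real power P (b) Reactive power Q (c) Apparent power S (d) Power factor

Step 1 — Angular frequency: ω = 2π·f = 2π·5000 = 3.142e+04 rad/s.
Step 2 — Component impedances:
  Z1: Z = 1/(jωC) = -j/(ω·C) = 0 - j256.7 Ω
  Z2: Z = jωL = j·3.142e+04·0.0971 = 0 + j3050 Ω
  Z3: Z = 1/(jωC) = -j/(ω·C) = 0 - j318.3 Ω
Step 3 — With the output port shorted to ground, the output series arm Z2 runs from the junction to ground; the shunt arm Z3 also runs from the junction to ground. They appear in parallel: Z3 || Z2 = 0 - j355.4 Ω.
Step 4 — Series with input arm Z1: Z_in = Z1 + (Z3 || Z2) = 0 - j612.1 Ω = 612.1∠-90.0° Ω.
Step 5 — Source phasor: V = 48∠174.2° V = -47.75 + j4.851 V.
Step 6 — Current: I = V / Z = -0.007925 - j0.07802 A = 0.07842∠-95.8° A.
Step 7 — Complex power: S = V·I* = 0 - j3.764 VA.
Step 8 — Real power: P = Re(S) = 0 W.
Step 9 — Reactive power: Q = Im(S) = -3.764 VAR.
Step 10 — Apparent power: |S| = 3.764 VA.
Step 11 — Power factor: PF = P/|S| = 0 (leading).

(a) P = 0 W  (b) Q = -3.764 VAR  (c) S = 3.764 VA  (d) PF = 0 (leading)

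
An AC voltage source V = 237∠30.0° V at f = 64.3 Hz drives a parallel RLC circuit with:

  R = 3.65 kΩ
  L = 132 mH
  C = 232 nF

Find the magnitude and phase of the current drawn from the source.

Step 1 — Angular frequency: ω = 2π·f = 2π·64.3 = 404 rad/s.
Step 2 — Component impedances:
  R: Z = R = 3650 Ω
  L: Z = jωL = j·404·0.132 = 0 + j53.33 Ω
  C: Z = 1/(jωC) = -j/(ω·C) = 0 - j1.067e+04 Ω
Step 3 — Parallel combination: 1/Z_total = 1/R + 1/L + 1/C; Z_total = 0.7869 + j53.59 Ω = 53.59∠89.2° Ω.
Step 4 — Source phasor: V = 237∠30.0° V = 205.2 + j118.5 V.
Step 5 — Ohm's law: I = V / Z_total = (205.2 + j118.5) / (0.7869 + j53.59) = 2.267 - j3.797 A.
Step 6 — Convert to polar: |I| = 4.422 A, ∠I = -59.2°.

I = 4.422∠-59.2° A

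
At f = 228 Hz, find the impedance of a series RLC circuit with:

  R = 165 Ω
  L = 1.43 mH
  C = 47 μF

Step 1 — Angular frequency: ω = 2π·f = 2π·228 = 1433 rad/s.
Step 2 — Component impedances:
  R: Z = R = 165 Ω
  L: Z = jωL = j·1433·0.00143 = 0 + j2.049 Ω
  C: Z = 1/(jωC) = -j/(ω·C) = 0 - j14.85 Ω
Step 3 — Series combination: Z_total = R + L + C = 165 - j12.8 Ω = 165.5∠-4.4° Ω.

Z = 165 - j12.8 Ω = 165.5∠-4.4° Ω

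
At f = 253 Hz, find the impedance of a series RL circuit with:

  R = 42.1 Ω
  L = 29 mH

Step 1 — Angular frequency: ω = 2π·f = 2π·253 = 1590 rad/s.
Step 2 — Component impedances:
  R: Z = R = 42.1 Ω
  L: Z = jωL = j·1590·0.029 = 0 + j46.1 Ω
Step 3 — Series combination: Z_total = R + L = 42.1 + j46.1 Ω = 62.43∠47.6° Ω.

Z = 42.1 + j46.1 Ω = 62.43∠47.6° Ω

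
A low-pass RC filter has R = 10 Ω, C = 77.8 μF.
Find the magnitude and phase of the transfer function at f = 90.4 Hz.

Step 1 — Angular frequency: ω = 2π·90.4 = 568 rad/s.
Step 2 — Transfer function: H(jω) = 1/(1 + jωRC).
Step 3 — Denominator: 1 + jωRC = 1 + j·568·10·7.78e-05 = 1 + j0.4419.
Step 4 — H = 0.8366 - j0.3697.
Step 5 — Magnitude: |H| = 0.9147 (-0.8 dB); phase: φ = -23.8°.

|H| = 0.9147 (-0.8 dB), φ = -23.8°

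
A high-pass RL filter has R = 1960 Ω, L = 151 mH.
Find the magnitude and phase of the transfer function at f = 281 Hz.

Step 1 — Angular frequency: ω = 2π·281 = 1766 rad/s.
Step 2 — Transfer function: H(jω) = jωL/(R + jωL).
Step 3 — Numerator jωL = j·266.6; denominator R + jωL = 1960 + j266.6.
Step 4 — H = 0.01817 + j0.1336.
Step 5 — Magnitude: |H| = 0.1348 (-17.4 dB); phase: φ = 82.3°.

|H| = 0.1348 (-17.4 dB), φ = 82.3°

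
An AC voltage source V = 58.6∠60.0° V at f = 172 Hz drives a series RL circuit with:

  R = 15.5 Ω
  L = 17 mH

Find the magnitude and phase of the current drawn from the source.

Step 1 — Angular frequency: ω = 2π·f = 2π·172 = 1081 rad/s.
Step 2 — Component impedances:
  R: Z = R = 15.5 Ω
  L: Z = jωL = j·1081·0.017 = 0 + j18.37 Ω
Step 3 — Series combination: Z_total = R + L = 15.5 + j18.37 Ω = 24.04∠49.8° Ω.
Step 4 — Source phasor: V = 58.6∠60.0° V = 29.3 + j50.75 V.
Step 5 — Ohm's law: I = V / Z_total = (29.3 + j50.75) / (15.5 + j18.37) = 2.4 + j0.4298 A.
Step 6 — Convert to polar: |I| = 2.438 A, ∠I = 10.2°.

I = 2.438∠10.2° A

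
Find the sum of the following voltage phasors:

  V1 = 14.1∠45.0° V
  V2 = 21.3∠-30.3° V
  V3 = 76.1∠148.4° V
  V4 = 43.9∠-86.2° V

Step 1 — Convert each phasor to rectangular form:
  V1 = 14.1·(cos(45.0°) + j·sin(45.0°)) = 9.97 + j9.97 V
  V2 = 21.3·(cos(-30.3°) + j·sin(-30.3°)) = 18.39 - j10.75 V
  V3 = 76.1·(cos(148.4°) + j·sin(148.4°)) = -64.82 + j39.88 V
  V4 = 43.9·(cos(-86.2°) + j·sin(-86.2°)) = 2.909 - j43.8 V
Step 2 — Sum components: V_total = -33.55 - j4.704 V.
Step 3 — Convert to polar: |V_total| = 33.87 V, ∠V_total = -172.0°.

V_total = 33.87∠-172.0° V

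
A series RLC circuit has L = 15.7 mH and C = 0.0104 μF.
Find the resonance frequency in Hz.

Step 1 — Resonance condition Im(Z)=0 gives ω₀ = 1/√(LC).
Step 2 — ω₀ = 1/√(0.0157·1.04e-08) = 7.826e+04 rad/s.
Step 3 — f₀ = ω₀/(2π) = 1.246e+04 Hz.

f₀ = 1.246e+04 Hz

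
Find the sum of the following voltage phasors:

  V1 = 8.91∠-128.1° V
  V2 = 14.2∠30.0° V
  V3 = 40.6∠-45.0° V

Step 1 — Convert each phasor to rectangular form:
  V1 = 8.91·(cos(-128.1°) + j·sin(-128.1°)) = -5.498 - j7.012 V
  V2 = 14.2·(cos(30.0°) + j·sin(30.0°)) = 12.3 + j7.1 V
  V3 = 40.6·(cos(-45.0°) + j·sin(-45.0°)) = 28.71 - j28.71 V
Step 2 — Sum components: V_total = 35.51 - j28.62 V.
Step 3 — Convert to polar: |V_total| = 45.61 V, ∠V_total = -38.9°.

V_total = 45.61∠-38.9° V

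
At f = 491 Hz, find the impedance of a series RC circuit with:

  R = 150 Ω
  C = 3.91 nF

Step 1 — Angular frequency: ω = 2π·f = 2π·491 = 3085 rad/s.
Step 2 — Component impedances:
  R: Z = R = 150 Ω
  C: Z = 1/(jωC) = -j/(ω·C) = 0 - j8.29e+04 Ω
Step 3 — Series combination: Z_total = R + C = 150 - j8.29e+04 Ω = 8.29e+04∠-89.9° Ω.

Z = 150 - j8.29e+04 Ω = 8.29e+04∠-89.9° Ω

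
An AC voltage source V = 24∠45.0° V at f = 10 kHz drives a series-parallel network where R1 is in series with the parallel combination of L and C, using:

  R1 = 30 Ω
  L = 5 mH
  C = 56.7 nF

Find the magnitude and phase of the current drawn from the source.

Step 1 — Angular frequency: ω = 2π·f = 2π·1e+04 = 6.283e+04 rad/s.
Step 2 — Component impedances:
  R1: Z = R = 30 Ω
  L: Z = jωL = j·6.283e+04·0.005 = 0 + j314.2 Ω
  C: Z = 1/(jωC) = -j/(ω·C) = 0 - j280.7 Ω
Step 3 — Parallel branch: L || C = 1/(1/L + 1/C) = 0 - j2635 Ω.
Step 4 — Series with R1: Z_total = R1 + (L || C) = 30 - j2635 Ω = 2635∠-89.3° Ω.
Step 5 — Source phasor: V = 24∠45.0° V = 16.97 + j16.97 V.
Step 6 — Ohm's law: I = V / Z_total = (16.97 + j16.97) / (30 - j2635) = -0.006366 + j0.006512 A.
Step 7 — Convert to polar: |I| = 0.009107 A, ∠I = 134.3°.

I = 0.009107∠134.3° A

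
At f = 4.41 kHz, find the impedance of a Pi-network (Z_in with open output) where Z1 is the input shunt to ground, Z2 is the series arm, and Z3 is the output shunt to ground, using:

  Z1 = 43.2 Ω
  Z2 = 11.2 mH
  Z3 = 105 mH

Step 1 — Angular frequency: ω = 2π·f = 2π·4410 = 2.771e+04 rad/s.
Step 2 — Component impedances:
  Z1: Z = R = 43.2 Ω
  Z2: Z = jωL = j·2.771e+04·0.0112 = 0 + j310.3 Ω
  Z3: Z = jωL = j·2.771e+04·0.105 = 0 + j2909 Ω
Step 3 — With open output, the series arm Z2 and the output shunt Z3 appear in series to ground: Z2 + Z3 = 0 + j3220 Ω.
Step 4 — Parallel with input shunt Z1: Z_in = Z1 || (Z2 + Z3) = 43.19 + j0.5795 Ω = 43.2∠0.8° Ω.

Z = 43.19 + j0.5795 Ω = 43.2∠0.8° Ω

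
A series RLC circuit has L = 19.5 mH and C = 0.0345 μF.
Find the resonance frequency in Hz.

Step 1 — Resonance condition Im(Z)=0 gives ω₀ = 1/√(LC).
Step 2 — ω₀ = 1/√(0.0195·3.45e-08) = 3.855e+04 rad/s.
Step 3 — f₀ = ω₀/(2π) = 6136 Hz.

f₀ = 6136 Hz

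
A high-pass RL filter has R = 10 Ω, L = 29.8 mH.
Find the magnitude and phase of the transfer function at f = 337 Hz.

Step 1 — Angular frequency: ω = 2π·337 = 2117 rad/s.
Step 2 — Transfer function: H(jω) = jωL/(R + jωL).
Step 3 — Numerator jωL = j·63.1; denominator R + jωL = 10 + j63.1.
Step 4 — H = 0.9755 + j0.1546.
Step 5 — Magnitude: |H| = 0.9877 (-0.1 dB); phase: φ = 9.0°.

|H| = 0.9877 (-0.1 dB), φ = 9.0°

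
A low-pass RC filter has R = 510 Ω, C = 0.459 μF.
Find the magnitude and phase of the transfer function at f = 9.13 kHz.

Step 1 — Angular frequency: ω = 2π·9130 = 5.737e+04 rad/s.
Step 2 — Transfer function: H(jω) = 1/(1 + jωRC).
Step 3 — Denominator: 1 + jωRC = 1 + j·5.737e+04·510·4.59e-07 = 1 + j13.43.
Step 4 — H = 0.005515 - j0.07406.
Step 5 — Magnitude: |H| = 0.07426 (-22.6 dB); phase: φ = -85.7°.

|H| = 0.07426 (-22.6 dB), φ = -85.7°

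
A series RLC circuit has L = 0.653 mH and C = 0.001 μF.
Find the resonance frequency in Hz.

Step 1 — Resonance condition Im(Z)=0 gives ω₀ = 1/√(LC).
Step 2 — ω₀ = 1/√(0.000653·1e-09) = 1.237e+06 rad/s.
Step 3 — f₀ = ω₀/(2π) = 1.97e+05 Hz.

f₀ = 1.97e+05 Hz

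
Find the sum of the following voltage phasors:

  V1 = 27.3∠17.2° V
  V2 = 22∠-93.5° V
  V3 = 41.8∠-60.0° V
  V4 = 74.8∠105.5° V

Step 1 — Convert each phasor to rectangular form:
  V1 = 27.3·(cos(17.2°) + j·sin(17.2°)) = 26.08 + j8.073 V
  V2 = 22·(cos(-93.5°) + j·sin(-93.5°)) = -1.343 - j21.96 V
  V3 = 41.8·(cos(-60.0°) + j·sin(-60.0°)) = 20.9 - j36.2 V
  V4 = 74.8·(cos(105.5°) + j·sin(105.5°)) = -19.99 + j72.08 V
Step 2 — Sum components: V_total = 25.65 + j21.99 V.
Step 3 — Convert to polar: |V_total| = 33.79 V, ∠V_total = 40.6°.

V_total = 33.79∠40.6° V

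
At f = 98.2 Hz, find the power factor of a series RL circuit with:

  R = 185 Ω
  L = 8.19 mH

Step 1 — Angular frequency: ω = 2π·f = 2π·98.2 = 617 rad/s.
Step 2 — Component impedances:
  R: Z = R = 185 Ω
  L: Z = jωL = j·617·0.00819 = 0 + j5.053 Ω
Step 3 — Series combination: Z_total = R + L = 185 + j5.053 Ω = 185.1∠1.6° Ω.
Step 4 — Power factor: PF = cos(φ) = Re(Z)/|Z| = 185/185.07 = 0.9996.
Step 5 — Type: Im(Z) = 5.053 ⇒ lagging (phase φ = 1.6°).

PF = 0.9996 (lagging, φ = 1.6°)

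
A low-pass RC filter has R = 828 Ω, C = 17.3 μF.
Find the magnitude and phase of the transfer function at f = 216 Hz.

Step 1 — Angular frequency: ω = 2π·216 = 1357 rad/s.
Step 2 — Transfer function: H(jω) = 1/(1 + jωRC).
Step 3 — Denominator: 1 + jωRC = 1 + j·1357·828·1.73e-05 = 1 + j19.44.
Step 4 — H = 0.002639 - j0.0513.
Step 5 — Magnitude: |H| = 0.05137 (-25.8 dB); phase: φ = -87.1°.

|H| = 0.05137 (-25.8 dB), φ = -87.1°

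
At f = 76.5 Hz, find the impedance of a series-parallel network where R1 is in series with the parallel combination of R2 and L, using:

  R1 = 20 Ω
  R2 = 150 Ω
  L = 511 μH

Step 1 — Angular frequency: ω = 2π·f = 2π·76.5 = 480.7 rad/s.
Step 2 — Component impedances:
  R1: Z = R = 20 Ω
  R2: Z = R = 150 Ω
  L: Z = jωL = j·480.7·0.000511 = 0 + j0.2456 Ω
Step 3 — Parallel branch: R2 || L = 1/(1/R2 + 1/L) = 0.0004022 + j0.2456 Ω.
Step 4 — Series with R1: Z_total = R1 + (R2 || L) = 20 + j0.2456 Ω = 20∠0.7° Ω.

Z = 20 + j0.2456 Ω = 20∠0.7° Ω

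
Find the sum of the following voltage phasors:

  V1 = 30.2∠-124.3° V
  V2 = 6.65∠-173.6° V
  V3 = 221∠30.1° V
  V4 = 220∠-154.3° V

Step 1 — Convert each phasor to rectangular form:
  V1 = 30.2·(cos(-124.3°) + j·sin(-124.3°)) = -17.02 - j24.95 V
  V2 = 6.65·(cos(-173.6°) + j·sin(-173.6°)) = -6.609 - j0.7413 V
  V3 = 221·(cos(30.1°) + j·sin(30.1°)) = 191.2 + j110.8 V
  V4 = 220·(cos(-154.3°) + j·sin(-154.3°)) = -198.2 - j95.4 V
Step 2 — Sum components: V_total = -30.67 - j10.26 V.
Step 3 — Convert to polar: |V_total| = 32.34 V, ∠V_total = -161.5°.

V_total = 32.34∠-161.5° V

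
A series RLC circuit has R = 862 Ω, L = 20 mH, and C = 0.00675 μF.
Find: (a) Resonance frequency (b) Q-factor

Step 1 — Resonance condition Im(Z)=0 gives ω₀ = 1/√(LC).
Step 2 — ω₀ = 1/√(0.02·6.75e-09) = 8.607e+04 rad/s.
Step 3 — f₀ = ω₀/(2π) = 1.37e+04 Hz.
Step 4 — Series Q: Q = ω₀L/R = 8.607e+04·0.02/862 = 1.997.

(a) f₀ = 1.37e+04 Hz  (b) Q = 1.997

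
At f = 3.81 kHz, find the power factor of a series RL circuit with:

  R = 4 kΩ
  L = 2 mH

Step 1 — Angular frequency: ω = 2π·f = 2π·3810 = 2.394e+04 rad/s.
Step 2 — Component impedances:
  R: Z = R = 4000 Ω
  L: Z = jωL = j·2.394e+04·0.002 = 0 + j47.88 Ω
Step 3 — Series combination: Z_total = R + L = 4000 + j47.88 Ω = 4000∠0.7° Ω.
Step 4 — Power factor: PF = cos(φ) = Re(Z)/|Z| = 4000/4000.3 = 0.9999.
Step 5 — Type: Im(Z) = 47.88 ⇒ lagging (phase φ = 0.7°).

PF = 0.9999 (lagging, φ = 0.7°)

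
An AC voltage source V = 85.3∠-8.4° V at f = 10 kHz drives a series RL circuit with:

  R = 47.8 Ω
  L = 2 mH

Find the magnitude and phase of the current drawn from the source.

Step 1 — Angular frequency: ω = 2π·f = 2π·1e+04 = 6.283e+04 rad/s.
Step 2 — Component impedances:
  R: Z = R = 47.8 Ω
  L: Z = jωL = j·6.283e+04·0.002 = 0 + j125.7 Ω
Step 3 — Series combination: Z_total = R + L = 47.8 + j125.7 Ω = 134.4∠69.2° Ω.
Step 4 — Source phasor: V = 85.3∠-8.4° V = 84.38 - j12.46 V.
Step 5 — Ohm's law: I = V / Z_total = (84.38 - j12.46) / (47.8 + j125.7) = 0.1365 - j0.6196 A.
Step 6 — Convert to polar: |I| = 0.6344 A, ∠I = -77.6°.

I = 0.6344∠-77.6° A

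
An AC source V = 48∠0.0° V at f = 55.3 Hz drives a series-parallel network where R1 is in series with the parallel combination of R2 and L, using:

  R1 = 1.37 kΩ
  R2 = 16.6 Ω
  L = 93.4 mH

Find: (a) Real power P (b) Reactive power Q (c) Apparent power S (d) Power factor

Step 1 — Angular frequency: ω = 2π·f = 2π·55.3 = 347.5 rad/s.
Step 2 — Component impedances:
  R1: Z = R = 1370 Ω
  R2: Z = R = 16.6 Ω
  L: Z = jωL = j·347.5·0.0934 = 0 + j32.45 Ω
Step 3 — Parallel branch: R2 || L = 1/(1/R2 + 1/L) = 13.16 + j6.73 Ω.
Step 4 — Series with R1: Z_total = R1 + (R2 || L) = 1383 + j6.73 Ω = 1383∠0.3° Ω.
Step 5 — Source phasor: V = 48∠0.0° V = 48 V.
Step 6 — Current: I = V / Z = 0.0347 - j0.0001689 A = 0.0347∠-0.3° A.
Step 7 — Complex power: S = V·I* = 1.666 + j0.008105 VA.
Step 8 — Real power: P = Re(S) = 1.666 W.
Step 9 — Reactive power: Q = Im(S) = 0.008105 VAR.
Step 10 — Apparent power: |S| = 1.666 VA.
Step 11 — Power factor: PF = P/|S| = 1 (lagging).

(a) P = 1.666 W  (b) Q = 0.008105 VAR  (c) S = 1.666 VA  (d) PF = 1 (lagging)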